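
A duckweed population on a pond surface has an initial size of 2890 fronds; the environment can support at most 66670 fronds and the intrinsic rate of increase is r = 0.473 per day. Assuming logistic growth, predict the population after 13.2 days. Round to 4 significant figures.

A = (K − N₀)/N₀ = (66670 − 2890)/2890 = 22.069.
N(t) = K/(1 + A·e^(−rt)) = 66670/(1 + 22.069×e^(−0.473×13.2)).
e^(−6.244) = 0.0019428; denominator = 1 + 22.069×0.0019428 = 1.0429.
N = 66670/1.0429 = 63928.9.

63930 fronds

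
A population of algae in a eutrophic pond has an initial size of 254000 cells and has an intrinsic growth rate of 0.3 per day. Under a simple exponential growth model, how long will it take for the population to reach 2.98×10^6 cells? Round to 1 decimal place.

8.2 days

Set N₀·e^(rt) = 2.98×10^6: e^(0.3·t) = 2.98×10^6/254000 = 11.732.
0.3·t = ln(11.732) = 2.4623, so t = 2.4623/0.3 = 8.2078.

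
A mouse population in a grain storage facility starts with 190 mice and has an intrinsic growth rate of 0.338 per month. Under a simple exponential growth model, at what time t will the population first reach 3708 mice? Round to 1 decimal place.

8.8 months

Set N₀·e^(rt) = 3708: e^(0.338·t) = 3708/190 = 19.516.
0.338·t = ln(19.516) = 2.9712, so t = 2.9712/0.338 = 8.7906.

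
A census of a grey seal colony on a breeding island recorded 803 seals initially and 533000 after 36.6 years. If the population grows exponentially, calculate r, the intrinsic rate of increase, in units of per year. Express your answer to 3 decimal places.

From N(t) = N₀·e^(rt): e^(r·36.6) = 533000/803 = 663.76.
r·36.6 = ln(663.76) = 6.4979, so r = 6.4979/36.6 = 0.17754.

0.178 per year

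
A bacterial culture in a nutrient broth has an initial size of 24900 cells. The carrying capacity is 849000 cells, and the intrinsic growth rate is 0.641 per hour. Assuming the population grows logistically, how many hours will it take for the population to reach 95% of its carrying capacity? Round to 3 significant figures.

10.1 hours

A = (K − N₀)/N₀ = (849000 − 24900)/24900 = 33.096.
Solve 849000/(1 + 33.096·e^(−0.641t)) = 806550: 1 + 33.096·e^(−0.641t) = 1.0526, so e^(−0.641t) = 0.00159025.
−0.641·t = ln(0.00159025) = -6.4439, so t = 6.4439/0.641 = 10.053.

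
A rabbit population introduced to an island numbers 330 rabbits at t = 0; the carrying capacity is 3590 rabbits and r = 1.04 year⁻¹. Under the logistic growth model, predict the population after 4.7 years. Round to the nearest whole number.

A = (K − N₀)/N₀ = (3590 − 330)/330 = 9.8788.
N(t) = K/(1 + A·e^(−rt)) = 3590/(1 + 9.8788×e^(−1.04×4.7)).
e^(−4.888) = 0.0075365; denominator = 1 + 9.8788×0.0075365 = 1.0745.
N = 3590/1.0745 = 3341.24.

3341 rabbits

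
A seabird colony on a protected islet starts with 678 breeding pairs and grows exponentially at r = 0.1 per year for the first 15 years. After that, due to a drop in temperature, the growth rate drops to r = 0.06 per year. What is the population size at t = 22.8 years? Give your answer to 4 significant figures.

4852 breeding pairs

Phase 1: N(15) = 678·e^(0.1×15) = 678·e^1.5 = 3038.59.
Phase 2 runs for 22.8 − 15 = 7.8 years at r = 0.06.
N(22.8) = 3038.59·e^(0.06×7.8) = 3038.59·e^0.468 = 4852.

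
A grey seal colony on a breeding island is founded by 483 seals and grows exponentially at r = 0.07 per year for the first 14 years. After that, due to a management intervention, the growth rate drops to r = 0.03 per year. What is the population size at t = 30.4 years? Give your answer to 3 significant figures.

Phase 1: N(14) = 483·e^(0.07×14) = 483·e^0.98 = 1286.93.
Phase 2 runs for 30.4 − 14 = 16.4 years at r = 0.03.
N(30.4) = 1286.93·e^(0.03×16.4) = 1286.93·e^0.492 = 2104.89.

2100 seals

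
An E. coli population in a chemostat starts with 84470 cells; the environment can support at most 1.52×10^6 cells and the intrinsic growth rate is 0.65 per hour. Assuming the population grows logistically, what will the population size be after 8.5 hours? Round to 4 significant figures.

A = (K − N₀)/N₀ = (1.52×10^6 − 84470)/84470 = 16.995.
N(t) = K/(1 + A·e^(−rt)) = 1.52×10^6/(1 + 16.995×e^(−0.65×8.5)).
e^(−5.525) = 0.0039859; denominator = 1 + 16.995×0.0039859 = 1.0677.
N = 1.52×10^6/1.0677 = 1.42357×10^6.

1424000 cells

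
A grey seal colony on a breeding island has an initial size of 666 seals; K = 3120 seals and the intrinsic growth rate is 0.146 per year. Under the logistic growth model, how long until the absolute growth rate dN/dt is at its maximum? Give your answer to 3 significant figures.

Logistic growth is fastest at N = K/2 = 1560.
A = (K − N₀)/N₀ = 3.6847. Set K/(1 + A·e^(−rt)) = K/2 → A·e^(−rt) = 1.
e^(−0.146t) = 1/3.6847 = 0.271394, so t = ln(3.6847)/0.146 = 1.3042/0.146 = 8.9328.

8.93 years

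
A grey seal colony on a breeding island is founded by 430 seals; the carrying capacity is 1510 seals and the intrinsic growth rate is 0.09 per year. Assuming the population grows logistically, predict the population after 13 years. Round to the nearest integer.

A = (K − N₀)/N₀ = (1510 − 430)/430 = 2.5116.
N(t) = K/(1 + A·e^(−rt)) = 1510/(1 + 2.5116×e^(−0.09×13)).
e^(−1.17) = 0.31037; denominator = 1 + 2.5116×0.31037 = 1.7795.
N = 1510/1.7795 = 848.54.

849 seals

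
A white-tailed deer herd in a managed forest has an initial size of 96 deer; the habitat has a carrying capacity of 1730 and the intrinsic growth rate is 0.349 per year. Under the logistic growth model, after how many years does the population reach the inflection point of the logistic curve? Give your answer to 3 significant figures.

8.12 years

Logistic growth is fastest at N = K/2 = 865.
A = (K − N₀)/N₀ = 17.021. Set K/(1 + A·e^(−rt)) = K/2 → A·e^(−rt) = 1.
e^(−0.349t) = 1/17.021 = 0.0587515, so t = ln(17.021)/0.349 = 2.8344/0.349 = 8.1216.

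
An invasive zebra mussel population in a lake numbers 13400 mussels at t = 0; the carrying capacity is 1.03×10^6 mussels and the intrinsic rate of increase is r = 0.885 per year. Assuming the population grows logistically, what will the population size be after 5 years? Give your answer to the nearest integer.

A = (K − N₀)/N₀ = (1.03×10^6 − 13400)/13400 = 75.866.
N(t) = K/(1 + A·e^(−rt)) = 1.03×10^6/(1 + 75.866×e^(−0.885×5)).
e^(−4.425) = 0.011974; denominator = 1 + 75.866×0.011974 = 1.9084.
N = 1.03×10^6/1.9084 = 539710.

539710 mussels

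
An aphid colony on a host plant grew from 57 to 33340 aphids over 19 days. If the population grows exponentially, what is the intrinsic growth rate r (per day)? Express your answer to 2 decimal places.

From N(t) = N₀·e^(rt): e^(r·19) = 33340/57 = 584.91.
r·19 = ln(584.91) = 6.3715, so r = 6.3715/19 = 0.33534.

0.34 per day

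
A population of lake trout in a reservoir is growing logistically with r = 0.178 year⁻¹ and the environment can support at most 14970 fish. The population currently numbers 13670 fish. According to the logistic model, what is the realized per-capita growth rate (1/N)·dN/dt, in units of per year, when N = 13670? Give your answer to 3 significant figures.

(1/N)·dN/dt = r(1 − N/K) = 0.178 × (1 − 13670/14970).
= 0.178 × 0.08684 = 0.015458.

0.0155 per year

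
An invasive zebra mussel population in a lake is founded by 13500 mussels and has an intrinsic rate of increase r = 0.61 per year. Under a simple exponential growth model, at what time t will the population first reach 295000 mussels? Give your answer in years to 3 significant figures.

5.06 years

Set N₀·e^(rt) = 295000: e^(0.61·t) = 295000/13500 = 21.852.
0.61·t = ln(21.852) = 3.0843, so t = 3.0843/0.61 = 5.0562.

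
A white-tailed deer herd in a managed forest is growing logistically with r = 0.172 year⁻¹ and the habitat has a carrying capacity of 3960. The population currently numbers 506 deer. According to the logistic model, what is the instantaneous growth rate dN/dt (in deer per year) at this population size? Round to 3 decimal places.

dN/dt = rN(1 − N/K) = 0.172 × 506 × (1 − 506/3960).
1 − 506/3960 = 0.87222; dN/dt = 0.172 × 506 × 0.87222 = 75.911.

75.911 deer per year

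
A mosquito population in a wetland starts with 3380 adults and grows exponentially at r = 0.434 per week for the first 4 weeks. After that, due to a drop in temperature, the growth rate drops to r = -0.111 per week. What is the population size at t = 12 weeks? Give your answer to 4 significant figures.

7892 adults

Phase 1: N(4) = 3380·e^(0.434×4) = 3380·e^1.736 = 19180.1.
Phase 2 runs for 12 − 4 = 8 weeks at r = -0.111.
N(12) = 19180.1·e^(-0.111×8) = 19180.1·e^-0.888 = 7892.21.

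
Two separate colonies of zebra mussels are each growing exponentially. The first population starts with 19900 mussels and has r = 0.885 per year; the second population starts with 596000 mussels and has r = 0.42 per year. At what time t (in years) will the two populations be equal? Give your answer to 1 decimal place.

Set 19900·e^(0.885t) = 596000·e^(0.42t).
e^((0.885 − 0.42)t) = 596000/19900 → e^(0.465·t) = 29.95.
0.465·t = ln(29.95) = 3.3995, so t = 3.3995/0.465 = 7.3108.

7.3 years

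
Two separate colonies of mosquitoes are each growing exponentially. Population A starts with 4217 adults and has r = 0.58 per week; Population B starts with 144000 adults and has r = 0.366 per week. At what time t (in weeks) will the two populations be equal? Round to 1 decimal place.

Set 4217·e^(0.58t) = 144000·e^(0.366t).
e^((0.58 − 0.366)t) = 144000/4217 → e^(0.214·t) = 34.147.
0.214·t = ln(34.147) = 3.5307, so t = 3.5307/0.214 = 16.499.

16.5 weeks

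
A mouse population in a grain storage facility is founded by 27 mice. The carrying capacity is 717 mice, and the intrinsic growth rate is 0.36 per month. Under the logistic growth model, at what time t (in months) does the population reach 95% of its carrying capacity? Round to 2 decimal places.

17.18 months

A = (K − N₀)/N₀ = (717 − 27)/27 = 25.556.
Solve 717/(1 + 25.556·e^(−0.36t)) = 681.15: 1 + 25.556·e^(−0.36t) = 1.0526, so e^(−0.36t) = 0.0020595.
−0.36·t = ln(0.0020595) = -6.1853, so t = 6.1853/0.36 = 17.181.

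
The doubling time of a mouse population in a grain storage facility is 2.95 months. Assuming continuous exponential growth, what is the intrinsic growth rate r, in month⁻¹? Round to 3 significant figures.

r = ln(2)/t_d = 0.6931/2.95 = 0.23497.

0.235 per month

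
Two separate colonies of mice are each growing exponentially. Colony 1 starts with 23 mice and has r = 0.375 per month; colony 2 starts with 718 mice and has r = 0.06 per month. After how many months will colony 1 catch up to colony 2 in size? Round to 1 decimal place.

Set 23·e^(0.375t) = 718·e^(0.06t).
e^((0.375 − 0.06)t) = 718/23 → e^(0.315·t) = 31.217.
0.315·t = ln(31.217) = 3.441, so t = 3.441/0.315 = 10.924.

10.9 months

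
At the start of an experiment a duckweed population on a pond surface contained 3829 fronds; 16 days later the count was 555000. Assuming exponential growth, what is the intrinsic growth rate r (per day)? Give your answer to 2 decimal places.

From N(t) = N₀·e^(rt): e^(r·16) = 555000/3829 = 144.95.
r·16 = ln(144.95) = 4.9764, so r = 4.9764/16 = 0.31102.

0.31 per day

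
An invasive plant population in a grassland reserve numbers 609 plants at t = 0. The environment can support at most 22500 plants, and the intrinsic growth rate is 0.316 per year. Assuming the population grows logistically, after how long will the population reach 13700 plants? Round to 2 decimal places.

A = (K − N₀)/N₀ = (22500 − 609)/609 = 35.946.
Solve 22500/(1 + 35.946·e^(−0.316t)) = 13700: 1 + 35.946·e^(−0.316t) = 1.6423, so e^(−0.316t) = 0.0178696.
−0.316·t = ln(0.0178696) = -4.0247, so t = 4.0247/0.316 = 12.736.

12.74 years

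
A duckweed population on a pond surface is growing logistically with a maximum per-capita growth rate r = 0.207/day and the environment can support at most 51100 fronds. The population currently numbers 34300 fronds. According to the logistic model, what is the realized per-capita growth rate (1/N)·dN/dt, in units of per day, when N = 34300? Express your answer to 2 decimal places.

0.07 per day

(1/N)·dN/dt = r(1 − N/K) = 0.207 × (1 − 34300/51100).
= 0.207 × 0.32877 = 0.068055.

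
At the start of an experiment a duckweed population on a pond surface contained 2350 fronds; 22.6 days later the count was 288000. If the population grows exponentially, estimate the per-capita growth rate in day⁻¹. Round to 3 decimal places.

From N(t) = N₀·e^(rt): e^(r·22.6) = 288000/2350 = 122.55.
r·22.6 = ln(122.55) = 4.8085, so r = 4.8085/22.6 = 0.21277.

0.213 per day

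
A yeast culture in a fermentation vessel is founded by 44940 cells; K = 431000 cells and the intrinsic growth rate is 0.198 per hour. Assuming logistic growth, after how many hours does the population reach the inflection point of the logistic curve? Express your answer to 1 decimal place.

10.9 hours

Logistic growth is fastest at N = K/2 = 215500.
A = (K − N₀)/N₀ = 8.5906. Set K/(1 + A·e^(−rt)) = K/2 → A·e^(−rt) = 1.
e^(−0.198t) = 1/8.5906 = 0.116407, so t = ln(8.5906)/0.198 = 2.1507/0.198 = 10.862.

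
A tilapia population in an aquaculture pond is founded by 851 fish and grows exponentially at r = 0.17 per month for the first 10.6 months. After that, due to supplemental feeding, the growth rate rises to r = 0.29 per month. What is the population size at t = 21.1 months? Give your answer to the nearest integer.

Phase 1: N(10.6) = 851·e^(0.17×10.6) = 851·e^1.802 = 5158.56.
Phase 2 runs for 21.1 − 10.6 = 10.5 months at r = 0.29.
N(21.1) = 5158.56·e^(0.29×10.5) = 5158.56·e^3.045 = 108381.

108381 fish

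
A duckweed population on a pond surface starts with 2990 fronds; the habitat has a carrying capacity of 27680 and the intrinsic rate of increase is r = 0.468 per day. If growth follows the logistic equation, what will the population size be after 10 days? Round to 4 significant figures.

25710 fronds

A = (K − N₀)/N₀ = (27680 − 2990)/2990 = 8.2575.
N(t) = K/(1 + A·e^(−rt)) = 27680/(1 + 8.2575×e^(−0.468×10)).
e^(−4.68) = 0.009279; denominator = 1 + 8.2575×0.009279 = 1.0766.
N = 27680/1.0766 = 25710.1.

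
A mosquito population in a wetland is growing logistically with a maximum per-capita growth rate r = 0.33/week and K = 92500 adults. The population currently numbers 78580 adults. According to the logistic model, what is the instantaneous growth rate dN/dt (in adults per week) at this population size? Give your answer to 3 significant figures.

dN/dt = rN(1 − N/K) = 0.33 × 78580 × (1 − 78580/92500).
1 − 78580/92500 = 0.15049; dN/dt = 0.33 × 78580 × 0.15049 = 3902.3.

3900 adults per week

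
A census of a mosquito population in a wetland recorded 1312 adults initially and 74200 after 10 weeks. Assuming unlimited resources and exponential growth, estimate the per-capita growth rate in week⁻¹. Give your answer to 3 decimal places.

From N(t) = N₀·e^(rt): e^(r·10) = 74200/1312 = 56.555.
r·10 = ln(56.555) = 4.0352, so r = 4.0352/10 = 0.40352.

0.404 per week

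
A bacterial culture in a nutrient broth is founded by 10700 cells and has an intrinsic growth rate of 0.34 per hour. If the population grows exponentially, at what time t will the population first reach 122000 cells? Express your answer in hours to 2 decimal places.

7.16 hours

Set N₀·e^(rt) = 122000: e^(0.34·t) = 122000/10700 = 11.402.
0.34·t = ln(11.402) = 2.4338, so t = 2.4338/0.34 = 7.1582.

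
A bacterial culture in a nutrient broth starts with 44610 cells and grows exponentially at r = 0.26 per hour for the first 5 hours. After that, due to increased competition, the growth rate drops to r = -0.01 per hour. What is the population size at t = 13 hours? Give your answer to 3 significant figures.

Phase 1: N(5) = 44610·e^(0.26×5) = 44610·e^1.3 = 163687.
Phase 2 runs for 13 − 5 = 8 hours at r = -0.01.
N(13) = 163687·e^(-0.01×8) = 163687·e^-0.08 = 151102.

151000 cells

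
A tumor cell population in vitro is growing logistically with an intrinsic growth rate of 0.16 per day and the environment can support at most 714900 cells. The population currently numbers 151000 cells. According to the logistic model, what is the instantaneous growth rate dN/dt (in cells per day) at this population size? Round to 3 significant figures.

19100 cells per day

dN/dt = rN(1 − N/K) = 0.16 × 151000 × (1 − 151000/714900).
1 − 151000/714900 = 0.78878; dN/dt = 0.16 × 151000 × 0.78878 = 19057.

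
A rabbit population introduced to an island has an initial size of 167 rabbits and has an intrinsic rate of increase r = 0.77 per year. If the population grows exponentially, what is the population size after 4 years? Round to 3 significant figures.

N(t) = N₀·e^(rt) = 167 × e^(0.77×4) = 167 × e^3.08.
e^3.08 ≈ 21.758, so N ≈ 167 × 21.758 = 3633.65.

3630 rabbits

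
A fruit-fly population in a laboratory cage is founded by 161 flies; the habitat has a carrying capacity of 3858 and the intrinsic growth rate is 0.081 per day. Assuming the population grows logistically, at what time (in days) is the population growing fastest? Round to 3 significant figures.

Logistic growth is fastest at N = K/2 = 1929.
A = (K − N₀)/N₀ = 22.963. Set K/(1 + A·e^(−rt)) = K/2 → A·e^(−rt) = 1.
e^(−0.081t) = 1/22.963 = 0.0435488, so t = ln(22.963)/0.081 = 3.1339/0.081 = 38.69.

38.7 days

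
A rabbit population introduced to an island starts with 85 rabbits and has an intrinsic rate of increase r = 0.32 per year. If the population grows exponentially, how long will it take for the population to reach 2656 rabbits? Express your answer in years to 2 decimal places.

10.76 years

Set N₀·e^(rt) = 2656: e^(0.32·t) = 2656/85 = 31.247.
0.32·t = ln(31.247) = 3.4419, so t = 3.4419/0.32 = 10.756.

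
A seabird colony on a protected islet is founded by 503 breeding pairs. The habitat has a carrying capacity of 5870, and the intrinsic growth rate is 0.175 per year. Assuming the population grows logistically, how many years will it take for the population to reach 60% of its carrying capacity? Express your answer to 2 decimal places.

15.85 years

A = (K − N₀)/N₀ = (5870 − 503)/503 = 10.67.
Solve 5870/(1 + 10.67·e^(−0.175t)) = 3522: 1 + 10.67·e^(−0.175t) = 1.6667, so e^(−0.175t) = 0.0624806.
−0.175·t = ln(0.0624806) = -2.7729, so t = 2.7729/0.175 = 15.845.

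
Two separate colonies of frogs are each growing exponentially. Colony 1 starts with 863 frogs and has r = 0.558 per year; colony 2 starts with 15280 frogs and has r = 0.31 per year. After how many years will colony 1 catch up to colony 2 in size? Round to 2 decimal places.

Set 863·e^(0.558t) = 15280·e^(0.31t).
e^((0.558 − 0.31)t) = 15280/863 → e^(0.248·t) = 17.706.
0.248·t = ln(17.706) = 2.8739, so t = 2.8739/0.248 = 11.588.

11.59 years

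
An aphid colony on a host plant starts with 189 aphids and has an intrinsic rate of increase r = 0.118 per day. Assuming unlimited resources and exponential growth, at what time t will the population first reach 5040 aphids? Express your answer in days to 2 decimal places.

27.83 days

Set N₀·e^(rt) = 5040: e^(0.118·t) = 5040/189 = 26.667.
0.118·t = ln(26.667) = 3.2834, so t = 3.2834/0.118 = 27.826.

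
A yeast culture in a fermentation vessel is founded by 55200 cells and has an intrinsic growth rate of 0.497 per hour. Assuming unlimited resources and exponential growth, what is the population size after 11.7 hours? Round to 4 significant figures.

18510000 cells

N(t) = N₀·e^(rt) = 55200 × e^(0.497×11.7) = 55200 × e^5.815.
e^5.815 ≈ 335.26, so N ≈ 55200 × 335.26 = 1.850623×10^7.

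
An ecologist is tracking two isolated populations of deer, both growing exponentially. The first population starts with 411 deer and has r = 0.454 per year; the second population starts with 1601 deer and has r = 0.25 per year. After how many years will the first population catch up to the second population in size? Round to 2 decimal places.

6.67 years

Set 411·e^(0.454t) = 1601·e^(0.25t).
e^((0.454 − 0.25)t) = 1601/411 → e^(0.204·t) = 3.8954.
0.204·t = ln(3.8954) = 1.3598, so t = 1.3598/0.204 = 6.6656.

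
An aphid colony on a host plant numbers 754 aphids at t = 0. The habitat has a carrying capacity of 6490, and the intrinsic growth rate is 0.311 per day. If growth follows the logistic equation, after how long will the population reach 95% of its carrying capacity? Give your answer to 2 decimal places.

15.99 days

A = (K − N₀)/N₀ = (6490 − 754)/754 = 7.6074.
Solve 6490/(1 + 7.6074·e^(−0.311t)) = 6165.5: 1 + 7.6074·e^(−0.311t) = 1.0526, so e^(−0.311t) = 0.00691845.
−0.311·t = ln(0.00691845) = -4.9736, so t = 4.9736/0.311 = 15.992.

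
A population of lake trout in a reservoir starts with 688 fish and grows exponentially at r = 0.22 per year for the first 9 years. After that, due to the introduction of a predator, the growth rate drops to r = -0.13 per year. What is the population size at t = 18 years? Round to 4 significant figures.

Phase 1: N(9) = 688·e^(0.22×9) = 688·e^1.98 = 4983.01.
Phase 2 runs for 18 − 9 = 9 years at r = -0.13.
N(18) = 4983.01·e^(-0.13×9) = 4983.01·e^-1.17 = 1546.56.

1547 fish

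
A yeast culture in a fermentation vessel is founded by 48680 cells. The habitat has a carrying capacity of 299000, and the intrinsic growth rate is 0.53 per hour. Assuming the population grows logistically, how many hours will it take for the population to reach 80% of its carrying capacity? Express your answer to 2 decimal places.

5.71 hours

A = (K − N₀)/N₀ = (299000 − 48680)/48680 = 5.1422.
Solve 299000/(1 + 5.1422·e^(−0.53t)) = 239200: 1 + 5.1422·e^(−0.53t) = 1.25, so e^(−0.53t) = 0.0486178.
−0.53·t = ln(0.0486178) = -3.0238, so t = 3.0238/0.53 = 5.7052.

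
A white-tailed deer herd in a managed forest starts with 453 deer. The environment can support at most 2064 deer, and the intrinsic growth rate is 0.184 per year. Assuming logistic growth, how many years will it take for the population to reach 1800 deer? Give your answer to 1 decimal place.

17.3 years

A = (K − N₀)/N₀ = (2064 − 453)/453 = 3.5563.
Solve 2064/(1 + 3.5563·e^(−0.184t)) = 1800: 1 + 3.5563·e^(−0.184t) = 1.1467, so e^(−0.184t) = 0.0412415.
−0.184·t = ln(0.0412415) = -3.1883, so t = 3.1883/0.184 = 17.328.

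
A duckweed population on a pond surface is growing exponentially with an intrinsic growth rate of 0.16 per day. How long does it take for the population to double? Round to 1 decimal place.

Doubling time t_d = ln(2)/r = 0.6931/0.16 = 4.3322.

4.3 days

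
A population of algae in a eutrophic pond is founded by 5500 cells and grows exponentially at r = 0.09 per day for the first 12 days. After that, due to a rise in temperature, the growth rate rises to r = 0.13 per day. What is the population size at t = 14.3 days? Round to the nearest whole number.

Phase 1: N(12) = 5500·e^(0.09×12) = 5500·e^1.08 = 16195.7.
Phase 2 runs for 14.3 − 12 = 2.3 days at r = 0.13.
N(14.3) = 16195.7·e^(0.13×2.3) = 16195.7·e^0.299 = 21840.1.

21840 cells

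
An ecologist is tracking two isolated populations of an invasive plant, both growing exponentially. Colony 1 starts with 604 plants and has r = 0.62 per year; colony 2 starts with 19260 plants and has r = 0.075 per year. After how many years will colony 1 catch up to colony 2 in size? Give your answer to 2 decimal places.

Set 604·e^(0.62t) = 19260·e^(0.075t).
e^((0.62 − 0.075)t) = 19260/604 → e^(0.545·t) = 31.887.
0.545·t = ln(31.887) = 3.4622, so t = 3.4622/0.545 = 6.3527.

6.35 years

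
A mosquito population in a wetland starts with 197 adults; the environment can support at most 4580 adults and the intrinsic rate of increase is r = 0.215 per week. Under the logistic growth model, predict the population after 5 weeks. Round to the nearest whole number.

533 adults

A = (K − N₀)/N₀ = (4580 − 197)/197 = 22.249.
N(t) = K/(1 + A·e^(−rt)) = 4580/(1 + 22.249×e^(−0.215×5)).
e^(−1.075) = 0.3413; denominator = 1 + 22.249×0.3413 = 8.5934.
N = 4580/8.5934 = 532.965.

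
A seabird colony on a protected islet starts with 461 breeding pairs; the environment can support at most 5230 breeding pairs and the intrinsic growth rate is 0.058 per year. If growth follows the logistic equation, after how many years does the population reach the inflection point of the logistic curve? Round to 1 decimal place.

Logistic growth is fastest at N = K/2 = 2615.
A = (K − N₀)/N₀ = 10.345. Set K/(1 + A·e^(−rt)) = K/2 → A·e^(−rt) = 1.
e^(−0.058t) = 1/10.345 = 0.096666, so t = ln(10.345)/0.058 = 2.3365/0.058 = 40.284.

40.3 years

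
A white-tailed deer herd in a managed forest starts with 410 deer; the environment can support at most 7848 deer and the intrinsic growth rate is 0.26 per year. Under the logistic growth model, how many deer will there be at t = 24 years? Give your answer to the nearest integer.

A = (K − N₀)/N₀ = (7848 − 410)/410 = 18.141.
N(t) = K/(1 + A·e^(−rt)) = 7848/(1 + 18.141×e^(−0.26×24)).
e^(−6.24) = 0.0019499; denominator = 1 + 18.141×0.0019499 = 1.0354.
N = 7848/1.0354 = 7579.88.

7580 deer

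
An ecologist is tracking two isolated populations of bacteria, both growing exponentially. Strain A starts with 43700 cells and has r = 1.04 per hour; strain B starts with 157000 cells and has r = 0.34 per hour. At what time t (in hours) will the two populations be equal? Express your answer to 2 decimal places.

1.83 hours

Set 43700·e^(1.04t) = 157000·e^(0.34t).
e^((1.04 − 0.34)t) = 157000/43700 → e^(0.7·t) = 3.5927.
0.7·t = ln(3.5927) = 1.2789, so t = 1.2789/0.7 = 1.827.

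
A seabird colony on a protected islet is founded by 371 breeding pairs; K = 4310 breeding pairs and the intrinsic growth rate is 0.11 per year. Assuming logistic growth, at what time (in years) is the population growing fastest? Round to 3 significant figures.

21.5 years

Logistic growth is fastest at N = K/2 = 2155.
A = (K − N₀)/N₀ = 10.617. Set K/(1 + A·e^(−rt)) = K/2 → A·e^(−rt) = 1.
e^(−0.11t) = 1/10.617 = 0.0941863, so t = ln(10.617)/0.11 = 2.3625/0.11 = 21.477.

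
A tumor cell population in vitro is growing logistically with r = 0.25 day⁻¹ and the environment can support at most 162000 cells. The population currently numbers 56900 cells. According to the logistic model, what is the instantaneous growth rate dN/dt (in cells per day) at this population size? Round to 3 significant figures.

dN/dt = rN(1 − N/K) = 0.25 × 56900 × (1 − 56900/162000).
1 − 56900/162000 = 0.64877; dN/dt = 0.25 × 56900 × 0.64877 = 9228.7.

9230 cells per day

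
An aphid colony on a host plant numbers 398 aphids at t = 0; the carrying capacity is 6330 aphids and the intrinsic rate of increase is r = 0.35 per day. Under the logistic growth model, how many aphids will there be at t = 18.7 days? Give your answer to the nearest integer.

A = (K − N₀)/N₀ = (6330 − 398)/398 = 14.905.
N(t) = K/(1 + A·e^(−rt)) = 6330/(1 + 14.905×e^(−0.35×18.7)).
e^(−6.545) = 0.0014373; denominator = 1 + 14.905×0.0014373 = 1.0214.
N = 6330/1.0214 = 6197.24.

6197 aphids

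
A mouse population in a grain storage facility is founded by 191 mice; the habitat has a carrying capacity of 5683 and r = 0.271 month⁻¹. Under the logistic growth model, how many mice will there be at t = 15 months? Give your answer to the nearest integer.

3805 mice

A = (K − N₀)/N₀ = (5683 − 191)/191 = 28.754.
N(t) = K/(1 + A·e^(−rt)) = 5683/(1 + 28.754×e^(−0.271×15)).
e^(−4.065) = 0.017163; denominator = 1 + 28.754×0.017163 = 1.4935.
N = 5683/1.4935 = 3805.15.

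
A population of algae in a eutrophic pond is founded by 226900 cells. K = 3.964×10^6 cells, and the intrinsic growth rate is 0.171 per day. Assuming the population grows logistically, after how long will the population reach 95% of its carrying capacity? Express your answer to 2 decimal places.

A = (K − N₀)/N₀ = (3.964×10^6 − 226900)/226900 = 16.47.
Solve 3.964×10^6/(1 + 16.47·e^(−0.171t)) = 3.7658×10^6: 1 + 16.47·e^(−0.171t) = 1.0526, so e^(−0.171t) = 0.00319555.
−0.171·t = ln(0.00319555) = -5.746, so t = 5.746/0.171 = 33.602.

33.60 days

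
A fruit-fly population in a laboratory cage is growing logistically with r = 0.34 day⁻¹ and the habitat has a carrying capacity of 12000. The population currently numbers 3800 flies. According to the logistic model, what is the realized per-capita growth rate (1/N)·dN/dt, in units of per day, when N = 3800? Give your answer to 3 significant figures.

(1/N)·dN/dt = r(1 − N/K) = 0.34 × (1 − 3800/12000).
= 0.34 × 0.68333 = 0.23233.

0.232 per day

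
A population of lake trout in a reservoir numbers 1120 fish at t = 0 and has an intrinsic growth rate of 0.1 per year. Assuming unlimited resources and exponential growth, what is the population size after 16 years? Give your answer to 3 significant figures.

5550 fish

N(t) = N₀·e^(rt) = 1120 × e^(0.1×16) = 1120 × e^1.6.
e^1.6 ≈ 4.953, so N ≈ 1120 × 4.953 = 5547.4.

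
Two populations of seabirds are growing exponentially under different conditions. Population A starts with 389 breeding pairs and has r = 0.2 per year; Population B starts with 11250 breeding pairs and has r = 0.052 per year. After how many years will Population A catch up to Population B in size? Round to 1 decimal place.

22.7 years

Set 389·e^(0.2t) = 11250·e^(0.052t).
e^((0.2 − 0.052)t) = 11250/389 → e^(0.148·t) = 28.92.
0.148·t = ln(28.92) = 3.3645, so t = 3.3645/0.148 = 22.733.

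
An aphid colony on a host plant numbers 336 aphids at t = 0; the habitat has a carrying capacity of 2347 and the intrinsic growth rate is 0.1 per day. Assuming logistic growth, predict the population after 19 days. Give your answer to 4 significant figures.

1238 aphids

A = (K − N₀)/N₀ = (2347 − 336)/336 = 5.9851.
N(t) = K/(1 + A·e^(−rt)) = 2347/(1 + 5.9851×e^(−0.1×19)).
e^(−1.9) = 0.14957; denominator = 1 + 5.9851×0.14957 = 1.8952.
N = 2347/1.8952 = 1238.4.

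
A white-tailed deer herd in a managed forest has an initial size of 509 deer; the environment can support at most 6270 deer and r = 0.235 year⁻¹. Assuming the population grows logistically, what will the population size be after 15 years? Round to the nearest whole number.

A = (K − N₀)/N₀ = (6270 − 509)/509 = 11.318.
N(t) = K/(1 + A·e^(−rt)) = 6270/(1 + 11.318×e^(−0.235×15)).
e^(−3.525) = 0.029452; denominator = 1 + 11.318×0.029452 = 1.3333.
N = 6270/1.3333 = 4702.46.

4702 deer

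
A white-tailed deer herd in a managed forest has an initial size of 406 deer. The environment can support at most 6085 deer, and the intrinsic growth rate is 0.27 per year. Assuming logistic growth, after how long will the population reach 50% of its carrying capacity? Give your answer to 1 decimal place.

9.8 years

A = (K − N₀)/N₀ = (6085 − 406)/406 = 13.988.
Solve 6085/(1 + 13.988·e^(−0.27t)) = 3042.5: 1 + 13.988·e^(−0.27t) = 2, so e^(−0.27t) = 0.0714915.
−0.27·t = ln(0.0714915) = -2.6382, so t = 2.6382/0.27 = 9.771.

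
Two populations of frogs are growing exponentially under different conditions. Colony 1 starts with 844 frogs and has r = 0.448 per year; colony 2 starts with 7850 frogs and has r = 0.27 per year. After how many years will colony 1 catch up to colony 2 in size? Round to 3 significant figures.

12.5 years

Set 844·e^(0.448t) = 7850·e^(0.27t).
e^((0.448 − 0.27)t) = 7850/844 → e^(0.178·t) = 9.3009.
0.178·t = ln(9.3009) = 2.2301, so t = 2.2301/0.178 = 12.529.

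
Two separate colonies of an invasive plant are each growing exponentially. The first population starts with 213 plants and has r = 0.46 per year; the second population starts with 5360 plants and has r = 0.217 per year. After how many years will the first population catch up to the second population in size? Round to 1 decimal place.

Set 213·e^(0.46t) = 5360·e^(0.217t).
e^((0.46 − 0.217)t) = 5360/213 → e^(0.243·t) = 25.164.
0.243·t = ln(25.164) = 3.2254, so t = 3.2254/0.243 = 13.273.

13.3 years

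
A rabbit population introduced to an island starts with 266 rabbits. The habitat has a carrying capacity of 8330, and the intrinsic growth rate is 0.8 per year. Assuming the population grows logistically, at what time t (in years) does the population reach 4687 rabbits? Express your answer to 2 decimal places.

4.58 years

A = (K − N₀)/N₀ = (8330 − 266)/266 = 30.316.
Solve 8330/(1 + 30.316·e^(−0.8t)) = 4687: 1 + 30.316·e^(−0.8t) = 1.7773, so e^(−0.8t) = 0.0256387.
−0.8·t = ln(0.0256387) = -3.6637, so t = 3.6637/0.8 = 4.5796.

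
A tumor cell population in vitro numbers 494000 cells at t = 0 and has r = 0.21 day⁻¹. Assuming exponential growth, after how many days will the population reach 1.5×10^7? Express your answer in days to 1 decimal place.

Set N₀·e^(rt) = 1.5×10^7: e^(0.21·t) = 1.5×10^7/494000 = 30.364.
0.21·t = ln(30.364) = 3.4133, so t = 3.4133/0.21 = 16.254.

16.3 days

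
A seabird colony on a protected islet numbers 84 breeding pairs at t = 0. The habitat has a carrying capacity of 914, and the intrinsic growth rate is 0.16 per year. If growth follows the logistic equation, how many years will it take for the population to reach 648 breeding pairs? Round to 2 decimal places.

A = (K − N₀)/N₀ = (914 − 84)/84 = 9.881.
Solve 914/(1 + 9.881·e^(−0.16t)) = 648: 1 + 9.881·e^(−0.16t) = 1.4105, so e^(−0.16t) = 0.041544.
−0.16·t = ln(0.041544) = -3.181, so t = 3.181/0.16 = 19.881.

19.88 years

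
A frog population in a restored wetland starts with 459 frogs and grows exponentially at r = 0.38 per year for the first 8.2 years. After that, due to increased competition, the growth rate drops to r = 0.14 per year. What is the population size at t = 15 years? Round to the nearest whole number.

26824 frogs

Phase 1: N(8.2) = 459·e^(0.38×8.2) = 459·e^3.116 = 10353.2.
Phase 2 runs for 15 − 8.2 = 6.8 years at r = 0.14.
N(15) = 10353.2·e^(0.14×6.8) = 10353.2·e^0.952 = 26823.9.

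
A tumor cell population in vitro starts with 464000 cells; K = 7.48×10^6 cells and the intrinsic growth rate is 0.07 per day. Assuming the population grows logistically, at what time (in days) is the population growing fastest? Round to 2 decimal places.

38.80 days

Logistic growth is fastest at N = K/2 = 3.74×10^6.
A = (K − N₀)/N₀ = 15.121. Set K/(1 + A·e^(−rt)) = K/2 → A·e^(−rt) = 1.
e^(−0.07t) = 1/15.121 = 0.0661345, so t = ln(15.121)/0.07 = 2.7161/0.07 = 38.801.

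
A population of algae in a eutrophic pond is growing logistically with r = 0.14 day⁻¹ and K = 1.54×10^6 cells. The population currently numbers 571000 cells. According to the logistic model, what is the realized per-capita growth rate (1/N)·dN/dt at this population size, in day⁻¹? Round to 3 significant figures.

(1/N)·dN/dt = r(1 − N/K) = 0.14 × (1 − 571000/1.54×10^6).
= 0.14 × 0.62922 = 0.088091.

0.0881 per day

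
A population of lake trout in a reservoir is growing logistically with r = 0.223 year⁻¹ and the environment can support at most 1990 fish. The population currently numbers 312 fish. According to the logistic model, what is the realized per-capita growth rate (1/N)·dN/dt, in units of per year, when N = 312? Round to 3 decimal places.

(1/N)·dN/dt = r(1 − N/K) = 0.223 × (1 − 312/1990).
= 0.223 × 0.84322 = 0.18804.

0.188 per year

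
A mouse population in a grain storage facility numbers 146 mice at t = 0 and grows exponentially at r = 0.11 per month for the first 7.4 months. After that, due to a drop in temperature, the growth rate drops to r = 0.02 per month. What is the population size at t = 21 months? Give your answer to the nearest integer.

433 mice

Phase 1: N(7.4) = 146·e^(0.11×7.4) = 146·e^0.814 = 329.51.
Phase 2 runs for 21 − 7.4 = 13.6 months at r = 0.02.
N(21) = 329.51·e^(0.02×13.6) = 329.51·e^0.272 = 432.511.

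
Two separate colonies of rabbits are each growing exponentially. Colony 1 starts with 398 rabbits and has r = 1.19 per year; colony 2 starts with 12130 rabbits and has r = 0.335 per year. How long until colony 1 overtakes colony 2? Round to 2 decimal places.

4.00 years

Set 398·e^(1.19t) = 12130·e^(0.335t).
e^((1.19 − 0.335)t) = 12130/398 → e^(0.855·t) = 30.477.
0.855·t = ln(30.477) = 3.417, so t = 3.417/0.855 = 3.9965.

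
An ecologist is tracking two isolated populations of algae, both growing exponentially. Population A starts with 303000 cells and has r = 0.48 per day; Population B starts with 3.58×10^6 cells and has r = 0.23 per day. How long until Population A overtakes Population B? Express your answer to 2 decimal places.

Set 303000·e^(0.48t) = 3.58×10^6·e^(0.23t).
e^((0.48 − 0.23)t) = 3.58×10^6/303000 → e^(0.25·t) = 11.815.
0.25·t = ln(11.815) = 2.4694, so t = 2.4694/0.25 = 9.8775.

9.88 days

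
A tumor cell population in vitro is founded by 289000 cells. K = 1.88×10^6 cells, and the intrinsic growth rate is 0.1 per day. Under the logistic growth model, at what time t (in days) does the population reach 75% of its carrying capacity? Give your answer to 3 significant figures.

A = (K − N₀)/N₀ = (1.88×10^6 − 289000)/289000 = 5.5052.
Solve 1.88×10^6/(1 + 5.5052·e^(−0.1t)) = 1.41×10^6: 1 + 5.5052·e^(−0.1t) = 1.3333, so e^(−0.1t) = 0.0605489.
−0.1·t = ln(0.0605489) = -2.8043, so t = 2.8043/0.1 = 28.043.

28.0 days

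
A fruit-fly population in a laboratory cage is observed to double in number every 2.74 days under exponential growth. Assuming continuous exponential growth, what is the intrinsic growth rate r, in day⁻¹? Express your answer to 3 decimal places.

r = ln(2)/t_d = 0.6931/2.74 = 0.25297.

0.253 per day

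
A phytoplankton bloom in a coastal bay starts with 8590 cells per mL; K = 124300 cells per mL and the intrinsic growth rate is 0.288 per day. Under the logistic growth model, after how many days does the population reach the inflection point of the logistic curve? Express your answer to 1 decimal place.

Logistic growth is fastest at N = K/2 = 62150.
A = (K − N₀)/N₀ = 13.47. Set K/(1 + A·e^(−rt)) = K/2 → A·e^(−rt) = 1.
e^(−0.288t) = 1/13.47 = 0.0742373, so t = ln(13.47)/0.288 = 2.6005/0.288 = 9.0295.

9.0 days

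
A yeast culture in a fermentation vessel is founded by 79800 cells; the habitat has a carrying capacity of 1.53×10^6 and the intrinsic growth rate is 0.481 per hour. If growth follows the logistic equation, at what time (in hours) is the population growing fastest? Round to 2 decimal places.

Logistic growth is fastest at N = K/2 = 765000.
A = (K − N₀)/N₀ = 18.173. Set K/(1 + A·e^(−rt)) = K/2 → A·e^(−rt) = 1.
e^(−0.481t) = 1/18.173 = 0.0550269, so t = ln(18.173)/0.481 = 2.8999/0.481 = 6.029.

6.03 hours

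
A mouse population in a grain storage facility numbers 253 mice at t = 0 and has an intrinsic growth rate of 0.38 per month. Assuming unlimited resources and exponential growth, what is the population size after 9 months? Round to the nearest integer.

N(t) = N₀·e^(rt) = 253 × e^(0.38×9) = 253 × e^3.42.
e^3.42 ≈ 30.569, so N ≈ 253 × 30.569 = 7734.06.

7734 mice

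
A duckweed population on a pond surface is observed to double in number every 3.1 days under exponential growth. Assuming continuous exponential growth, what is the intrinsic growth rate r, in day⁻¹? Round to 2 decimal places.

r = ln(2)/t_d = 0.6931/3.1 = 0.2236.

0.22 per day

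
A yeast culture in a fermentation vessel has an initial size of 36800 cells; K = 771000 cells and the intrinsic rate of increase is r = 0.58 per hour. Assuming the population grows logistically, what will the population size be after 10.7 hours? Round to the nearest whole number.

A = (K − N₀)/N₀ = (771000 − 36800)/36800 = 19.951.
N(t) = K/(1 + A·e^(−rt)) = 771000/(1 + 19.951×e^(−0.58×10.7)).
e^(−6.206) = 0.0020173; denominator = 1 + 19.951×0.0020173 = 1.0402.
N = 771000/1.0402 = 741170.

741170 cells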